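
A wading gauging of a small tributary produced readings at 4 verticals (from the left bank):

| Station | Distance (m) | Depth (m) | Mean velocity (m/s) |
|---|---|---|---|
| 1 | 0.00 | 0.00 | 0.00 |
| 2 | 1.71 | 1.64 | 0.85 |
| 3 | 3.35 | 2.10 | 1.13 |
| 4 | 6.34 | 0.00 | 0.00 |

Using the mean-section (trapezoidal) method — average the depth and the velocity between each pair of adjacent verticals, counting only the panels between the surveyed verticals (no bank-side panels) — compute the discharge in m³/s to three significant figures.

5.41 m³/s

Panel 1-2: Δb = 1.71 m, d̄ = (0.00+1.64)/2 = 0.82, v̄ = (0.00+0.85)/2 = 0.425 → q = 1.71×0.82×0.425 = 0.5959 m³/s
Panel 2-3: Δb = 1.64 m, d̄ = (1.64+2.10)/2 = 1.87, v̄ = (0.85+1.13)/2 = 0.99 → q = 1.64×1.87×0.99 = 3.036 m³/s
Panel 3-4: Δb = 2.99 m, d̄ = (2.10+0.00)/2 = 1.05, v̄ = (1.13+0.00)/2 = 0.565 → q = 2.99×1.05×0.565 = 1.774 m³/s
Q = Σ q = 5.406 m³/s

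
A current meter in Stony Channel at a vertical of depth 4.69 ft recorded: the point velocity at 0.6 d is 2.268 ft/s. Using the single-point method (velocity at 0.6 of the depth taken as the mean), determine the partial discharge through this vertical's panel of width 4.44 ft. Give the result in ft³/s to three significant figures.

v̄ = v₀.₆ = 2.268 ft/s
q = v̄ × d × w = 2.268 × 4.69 × 4.44 = 47.23 ft³/s

47.2 ft³/s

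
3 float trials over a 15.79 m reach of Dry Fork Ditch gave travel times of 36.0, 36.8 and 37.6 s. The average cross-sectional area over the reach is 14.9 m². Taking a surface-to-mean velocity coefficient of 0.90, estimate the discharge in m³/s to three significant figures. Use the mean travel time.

5.75 m³/s

t̄ = (36.0 + 36.8 + 37.6) / 3 = 36.8 s
v_surface = L / t̄ = 15.79 / 36.8 = 0.4291 m/s
v_mean = 0.90 × 0.4291 = 0.3862 m/s
Q = A × v_mean = 14.9 × 0.3862 = 5.754 m³/s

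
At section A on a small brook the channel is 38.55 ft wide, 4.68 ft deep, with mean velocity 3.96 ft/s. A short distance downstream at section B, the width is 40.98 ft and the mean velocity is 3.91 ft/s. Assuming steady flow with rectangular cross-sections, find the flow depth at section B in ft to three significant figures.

Q = A₁V₁ = (38.55×4.68) × 3.96 = 714.4 ft³/s
d₂ = Q/(b₂ V₂) = 714.4/(40.98×3.91) = 4.459 ft

4.46 ft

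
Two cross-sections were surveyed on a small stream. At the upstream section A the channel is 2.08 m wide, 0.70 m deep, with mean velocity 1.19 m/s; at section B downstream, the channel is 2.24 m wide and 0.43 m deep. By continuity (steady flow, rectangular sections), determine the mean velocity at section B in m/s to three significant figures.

1.80 m/s

Q = A₁V₁ = (2.08×0.70) × 1.19 = 1.733 m³/s
A₂ = 2.24 × 0.43 = 0.9632 m²
V₂ = Q/A₂ = 1.733/0.9632 = 1.799 m/s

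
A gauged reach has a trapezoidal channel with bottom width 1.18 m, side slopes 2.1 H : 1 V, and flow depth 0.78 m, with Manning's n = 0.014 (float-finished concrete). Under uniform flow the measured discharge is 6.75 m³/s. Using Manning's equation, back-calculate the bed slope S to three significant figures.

A = (b + z·y)·y = (1.18 + 2.1×0.78)×0.78 = 2.198 m²
P = b + 2y√(1+z²) = 1.18 + 2×0.78×√(1+2.1²) = 4.808 m
R = A/P = 2.198/4.808 = 0.4571 m
S = (Q·n / (1·A·R^(2/3)))² = (6.75×0.014 / (1×2.198×0.5934))² = 0.005249

0.00525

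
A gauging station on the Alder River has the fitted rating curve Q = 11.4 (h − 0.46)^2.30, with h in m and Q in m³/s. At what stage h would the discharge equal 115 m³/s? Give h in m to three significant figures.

3.19 m

h − h₀ = (Q/C)^(1/b) = (115/11.4)^(1/2.30) = 2.732 m
h = 0.46 + 2.732 = 3.192 m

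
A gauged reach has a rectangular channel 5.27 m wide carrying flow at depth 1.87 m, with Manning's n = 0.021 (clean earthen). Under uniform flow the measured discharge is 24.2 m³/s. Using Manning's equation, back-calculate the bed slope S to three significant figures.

A = b·y = 5.27 × 1.87 = 9.855 m²
P = b + 2y = 5.27 + 2×1.87 = 9.010 m
R = A/P = 9.855/9.010 = 1.094 m
S = (Q·n / (1·A·R^(2/3)))² = (24.2×0.021 / (1×9.855×1.062))² = 0.002360

0.00236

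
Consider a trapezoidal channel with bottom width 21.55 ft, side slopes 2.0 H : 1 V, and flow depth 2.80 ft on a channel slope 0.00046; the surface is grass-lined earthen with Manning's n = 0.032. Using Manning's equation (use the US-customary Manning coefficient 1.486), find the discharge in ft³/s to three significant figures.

129 ft³/s

A = (b + z·y)·y = (21.55 + 2.0×2.80)×2.80 = 76.02 ft²
P = b + 2y√(1+z²) = 21.55 + 2×2.80×√(1+2.0²) = 34.07 ft
R = A/P = 76.02/34.07 = 2.231 ft
Q = (1.486/n)·A·R^(2/3)·S^(1/2) = (1.486/0.032) × 76.02 × 2.231^(2/3) × 0.00046^(1/2) = 129.3 ft³/s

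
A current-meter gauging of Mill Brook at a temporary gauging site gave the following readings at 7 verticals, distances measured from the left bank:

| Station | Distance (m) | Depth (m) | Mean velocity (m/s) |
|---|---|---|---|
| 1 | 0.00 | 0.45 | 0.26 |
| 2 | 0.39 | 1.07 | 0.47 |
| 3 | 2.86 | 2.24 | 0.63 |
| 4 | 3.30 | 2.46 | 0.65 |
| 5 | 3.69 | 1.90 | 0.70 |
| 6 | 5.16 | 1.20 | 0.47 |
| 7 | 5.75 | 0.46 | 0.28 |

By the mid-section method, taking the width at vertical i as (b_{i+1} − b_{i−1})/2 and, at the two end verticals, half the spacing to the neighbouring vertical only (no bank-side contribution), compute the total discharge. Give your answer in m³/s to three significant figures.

5.31 m³/s

w_1 = (0.39 − 0.00)/2 = 0.195 m; q_1 = 0.26 × 0.45 × 0.195 = 0.02282 m³/s
w_2 = (2.86 − 0.00)/2 = 1.43 m; q_2 = 0.47 × 1.07 × 1.43 = 0.7191 m³/s
w_3 = (3.30 − 0.39)/2 = 1.455 m; q_3 = 0.63 × 2.24 × 1.455 = 2.053 m³/s
w_4 = (3.69 − 2.86)/2 = 0.415 m; q_4 = 0.65 × 2.46 × 0.415 = 0.6636 m³/s
w_5 = (5.16 − 3.30)/2 = 0.93 m; q_5 = 0.70 × 1.90 × 0.93 = 1.237 m³/s
w_6 = (5.75 − 3.69)/2 = 1.03 m; q_6 = 0.47 × 1.20 × 1.03 = 0.5809 m³/s
w_7 = (5.75 − 5.16)/2 = 0.295 m; q_7 = 0.28 × 0.46 × 0.295 = 0.03800 m³/s
Q = Σ qᵢ = 5.315 m³/s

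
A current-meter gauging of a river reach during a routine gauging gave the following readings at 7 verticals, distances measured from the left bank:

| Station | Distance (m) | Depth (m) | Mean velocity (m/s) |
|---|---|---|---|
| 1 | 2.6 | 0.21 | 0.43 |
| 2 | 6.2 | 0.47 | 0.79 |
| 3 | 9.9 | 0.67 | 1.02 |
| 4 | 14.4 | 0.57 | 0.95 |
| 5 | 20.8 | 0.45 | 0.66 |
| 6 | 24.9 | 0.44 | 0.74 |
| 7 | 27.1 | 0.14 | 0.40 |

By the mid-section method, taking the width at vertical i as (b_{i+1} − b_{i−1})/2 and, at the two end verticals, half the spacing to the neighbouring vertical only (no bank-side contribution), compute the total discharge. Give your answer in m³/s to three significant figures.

w_1 = (6.2 − 2.6)/2 = 1.8 m; q_1 = 0.43 × 0.21 × 1.8 = 0.1625 m³/s
w_2 = (9.9 − 2.6)/2 = 3.65 m; q_2 = 0.79 × 0.47 × 3.65 = 1.355 m³/s
w_3 = (14.4 − 6.2)/2 = 4.1 m; q_3 = 1.02 × 0.67 × 4.1 = 2.802 m³/s
w_4 = (20.8 − 9.9)/2 = 5.45 m; q_4 = 0.95 × 0.57 × 5.45 = 2.951 m³/s
w_5 = (24.9 − 14.4)/2 = 5.25 m; q_5 = 0.66 × 0.45 × 5.25 = 1.559 m³/s
w_6 = (27.1 − 20.8)/2 = 3.15 m; q_6 = 0.74 × 0.44 × 3.15 = 1.026 m³/s
w_7 = (27.1 − 24.9)/2 = 1.1 m; q_7 = 0.40 × 0.14 × 1.1 = 0.06160 m³/s
Q = Σ qᵢ = 9.917 m³/s

9.92 m³/s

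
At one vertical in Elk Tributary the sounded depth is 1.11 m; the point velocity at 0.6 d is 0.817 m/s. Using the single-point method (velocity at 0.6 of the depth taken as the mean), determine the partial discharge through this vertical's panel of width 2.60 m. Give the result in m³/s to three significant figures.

2.36 m³/s

v̄ = v₀.₆ = 0.817 m/s
q = v̄ × d × w = 0.8170 × 1.11 × 2.60 = 2.358 m³/s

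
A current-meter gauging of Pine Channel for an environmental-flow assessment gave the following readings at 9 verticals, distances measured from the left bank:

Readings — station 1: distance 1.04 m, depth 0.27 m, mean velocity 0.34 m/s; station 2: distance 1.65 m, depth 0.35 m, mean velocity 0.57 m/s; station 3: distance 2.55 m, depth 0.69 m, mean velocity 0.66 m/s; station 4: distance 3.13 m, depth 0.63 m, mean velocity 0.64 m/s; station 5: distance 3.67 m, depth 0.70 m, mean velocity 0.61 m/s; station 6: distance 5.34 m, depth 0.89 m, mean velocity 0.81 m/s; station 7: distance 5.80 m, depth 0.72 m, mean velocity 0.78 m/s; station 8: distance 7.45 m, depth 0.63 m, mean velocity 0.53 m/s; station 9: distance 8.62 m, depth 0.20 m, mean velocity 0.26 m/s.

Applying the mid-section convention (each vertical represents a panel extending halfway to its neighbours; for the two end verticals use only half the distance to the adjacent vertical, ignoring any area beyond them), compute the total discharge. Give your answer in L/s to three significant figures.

3070 L/s

w_1 = (1.65 − 1.04)/2 = 0.305 m; q_1 = 0.34 × 0.27 × 0.305 = 0.02800 m³/s
w_2 = (2.55 − 1.04)/2 = 0.755 m; q_2 = 0.57 × 0.35 × 0.755 = 0.1506 m³/s
w_3 = (3.13 − 1.65)/2 = 0.74 m; q_3 = 0.66 × 0.69 × 0.74 = 0.3370 m³/s
w_4 = (3.67 − 2.55)/2 = 0.56 m; q_4 = 0.64 × 0.63 × 0.56 = 0.2258 m³/s
w_5 = (5.34 − 3.13)/2 = 1.105 m; q_5 = 0.61 × 0.70 × 1.105 = 0.4718 m³/s
w_6 = (5.80 − 3.67)/2 = 1.065 m; q_6 = 0.81 × 0.89 × 1.065 = 0.7678 m³/s
w_7 = (7.45 − 5.34)/2 = 1.055 m; q_7 = 0.78 × 0.72 × 1.055 = 0.5925 m³/s
w_8 = (8.62 − 5.80)/2 = 1.41 m; q_8 = 0.53 × 0.63 × 1.41 = 0.4708 m³/s
w_9 = (8.62 − 7.45)/2 = 0.585 m; q_9 = 0.26 × 0.20 × 0.585 = 0.03042 m³/s
Q = Σ qᵢ = 3.075 m³/s
= 3.075 × 1000 = 3075 L/s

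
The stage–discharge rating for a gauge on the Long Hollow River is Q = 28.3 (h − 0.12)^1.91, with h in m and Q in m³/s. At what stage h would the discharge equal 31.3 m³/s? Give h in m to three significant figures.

1.17 m

h − h₀ = (Q/C)^(1/b) = (31.3/28.3)^(1/1.91) = 1.054 m
h = 0.12 + 1.054 = 1.174 m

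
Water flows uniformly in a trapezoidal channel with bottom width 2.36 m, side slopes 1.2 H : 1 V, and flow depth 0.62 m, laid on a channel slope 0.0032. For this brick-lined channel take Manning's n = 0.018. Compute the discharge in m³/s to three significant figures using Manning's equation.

3.54 m³/s

A = (b + z·y)·y = (2.36 + 1.2×0.62)×0.62 = 1.924 m²
P = b + 2y√(1+z²) = 2.36 + 2×0.62×√(1+1.2²) = 4.297 m
R = A/P = 1.924/4.297 = 0.4479 m
Q = (1/n)·A·R^(2/3)·S^(1/2) = (1/0.018) × 1.924 × 0.4479^(2/3) × 0.0032^(1/2) = 3.540 m³/s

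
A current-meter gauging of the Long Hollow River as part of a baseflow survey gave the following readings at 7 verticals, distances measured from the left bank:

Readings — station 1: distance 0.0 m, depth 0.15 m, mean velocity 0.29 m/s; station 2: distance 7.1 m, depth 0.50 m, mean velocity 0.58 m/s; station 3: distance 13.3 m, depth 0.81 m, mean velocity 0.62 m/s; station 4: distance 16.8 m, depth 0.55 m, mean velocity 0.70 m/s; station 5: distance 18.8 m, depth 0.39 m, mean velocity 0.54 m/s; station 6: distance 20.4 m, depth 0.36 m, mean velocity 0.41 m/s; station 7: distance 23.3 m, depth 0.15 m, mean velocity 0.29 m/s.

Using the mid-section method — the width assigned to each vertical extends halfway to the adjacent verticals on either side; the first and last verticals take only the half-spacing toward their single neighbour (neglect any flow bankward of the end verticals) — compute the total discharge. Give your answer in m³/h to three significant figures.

22900 m³/h

w_1 = (7.1 − 0.0)/2 = 3.55 m; q_1 = 0.29 × 0.15 × 3.55 = 0.1544 m³/s
w_2 = (13.3 − 0.0)/2 = 6.65 m; q_2 = 0.58 × 0.50 × 6.65 = 1.929 m³/s
w_3 = (16.8 − 7.1)/2 = 4.85 m; q_3 = 0.62 × 0.81 × 4.85 = 2.436 m³/s
w_4 = (18.8 − 13.3)/2 = 2.75 m; q_4 = 0.70 × 0.55 × 2.75 = 1.059 m³/s
w_5 = (20.4 − 16.8)/2 = 1.8 m; q_5 = 0.54 × 0.39 × 1.8 = 0.3791 m³/s
w_6 = (23.3 − 18.8)/2 = 2.25 m; q_6 = 0.41 × 0.36 × 2.25 = 0.3321 m³/s
w_7 = (23.3 − 20.4)/2 = 1.45 m; q_7 = 0.29 × 0.15 × 1.45 = 0.06308 m³/s
Q = Σ qᵢ = 6.352 m³/s
= 6.352 × 3600 = 22870 m³/h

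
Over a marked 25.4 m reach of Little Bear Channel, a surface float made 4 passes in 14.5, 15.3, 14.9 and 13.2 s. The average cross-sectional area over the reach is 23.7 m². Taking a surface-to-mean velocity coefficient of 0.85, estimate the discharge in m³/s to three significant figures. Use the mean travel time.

t̄ = (14.5 + 15.3 + 14.9 + 13.2) / 4 = 14.475 s
v_surface = L / t̄ = 25.4 / 14.475 = 1.755 m/s
v_mean = 0.85 × 1.755 = 1.492 m/s
Q = A × v_mean = 23.7 × 1.492 = 35.35 m³/s

35.3 m³/s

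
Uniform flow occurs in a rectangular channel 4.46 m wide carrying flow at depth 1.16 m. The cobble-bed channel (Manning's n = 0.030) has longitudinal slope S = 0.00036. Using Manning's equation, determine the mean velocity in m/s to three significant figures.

0.528 m/s

A = b·y = 4.46 × 1.16 = 5.174 m²
P = b + 2y = 4.46 + 2×1.16 = 6.780 m
R = A/P = 5.174/6.780 = 0.7631 m
Q = (1/n)·A·R^(2/3)·S^(1/2) = (1/0.030) × 5.174 × 0.7631^(2/3) × 0.00036^(1/2) = 2.732 m³/s
V = Q/A = 2.732/5.174 = 0.5281 m/s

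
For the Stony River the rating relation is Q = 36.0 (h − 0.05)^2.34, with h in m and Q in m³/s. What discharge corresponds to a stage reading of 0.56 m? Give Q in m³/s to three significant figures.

7.45 m³/s

Q = 36.0 × (0.56 − 0.05)^2.34 = 36.0 × 0.51^2.34 = 7.448 m³/s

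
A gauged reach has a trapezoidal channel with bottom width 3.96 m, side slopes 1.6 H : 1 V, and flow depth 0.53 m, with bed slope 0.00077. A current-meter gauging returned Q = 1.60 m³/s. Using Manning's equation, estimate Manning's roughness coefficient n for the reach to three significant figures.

0.0251

A = (b + z·y)·y = (3.96 + 1.6×0.53)×0.53 = 2.548 m²
P = b + 2y√(1+z²) = 3.96 + 2×0.53×√(1+1.6²) = 5.960 m
R = A/P = 2.548/5.960 = 0.4276 m
n = (1/Q)·A·R^(2/3)·S^(1/2) = (1/1.60) × 2.548 × 0.5675 × 0.02775 = 0.02508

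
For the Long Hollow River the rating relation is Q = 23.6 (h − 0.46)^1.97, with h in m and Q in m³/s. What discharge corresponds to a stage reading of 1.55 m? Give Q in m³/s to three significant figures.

28.0 m³/s

Q = 23.6 × (1.55 − 0.46)^1.97 = 23.6 × 1.09^1.97 = 27.97 m³/s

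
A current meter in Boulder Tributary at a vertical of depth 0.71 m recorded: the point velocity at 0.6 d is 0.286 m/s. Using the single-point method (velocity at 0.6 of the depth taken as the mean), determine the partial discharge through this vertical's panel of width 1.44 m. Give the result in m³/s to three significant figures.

v̄ = v₀.₆ = 0.286 m/s
q = v̄ × d × w = 0.2860 × 0.71 × 1.44 = 0.2924 m³/s

0.292 m³/s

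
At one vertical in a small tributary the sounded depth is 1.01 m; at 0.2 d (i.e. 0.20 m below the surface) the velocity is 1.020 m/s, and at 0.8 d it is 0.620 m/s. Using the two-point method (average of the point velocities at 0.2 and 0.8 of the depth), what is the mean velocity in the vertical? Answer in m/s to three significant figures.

0.820 m/s

v̄ = (1.020 + 0.620) / 2 = 0.8200 m/s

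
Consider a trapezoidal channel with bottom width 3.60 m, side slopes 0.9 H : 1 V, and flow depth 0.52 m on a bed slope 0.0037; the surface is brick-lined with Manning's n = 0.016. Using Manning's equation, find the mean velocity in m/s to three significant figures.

A = (b + z·y)·y = (3.60 + 0.9×0.52)×0.52 = 2.115 m²
P = b + 2y√(1+z²) = 3.60 + 2×0.52×√(1+0.9²) = 4.999 m
R = A/P = 2.115/4.999 = 0.4231 m
Q = (1/n)·A·R^(2/3)·S^(1/2) = (1/0.016) × 2.115 × 0.4231^(2/3) × 0.0037^(1/2) = 4.533 m³/s
V = Q/A = 4.533/2.115 = 2.143 m/s

2.14 m/s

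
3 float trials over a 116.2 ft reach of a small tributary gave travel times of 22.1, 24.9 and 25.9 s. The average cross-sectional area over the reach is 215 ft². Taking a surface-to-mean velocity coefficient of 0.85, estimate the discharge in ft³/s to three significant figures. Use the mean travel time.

t̄ = (22.1 + 24.9 + 25.9) / 3 = 24.3 s
v_surface = L / t̄ = 116.2 / 24.3 = 4.782 ft/s
v_mean = 0.85 × 4.782 = 4.065 ft/s
Q = A × v_mean = 215 × 4.065 = 873.9 ft³/s

874 ft³/s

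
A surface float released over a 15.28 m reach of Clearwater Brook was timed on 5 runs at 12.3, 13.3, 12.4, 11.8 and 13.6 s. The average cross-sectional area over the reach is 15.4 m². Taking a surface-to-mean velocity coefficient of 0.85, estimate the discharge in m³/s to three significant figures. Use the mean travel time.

t̄ = (12.3 + 13.3 + 12.4 + 11.8 + 13.6) / 5 = 12.68 s
v_surface = L / t̄ = 15.28 / 12.68 = 1.205 m/s
v_mean = 0.85 × 1.205 = 1.024 m/s
Q = A × v_mean = 15.4 × 1.024 = 15.77 m³/s

15.8 m³/s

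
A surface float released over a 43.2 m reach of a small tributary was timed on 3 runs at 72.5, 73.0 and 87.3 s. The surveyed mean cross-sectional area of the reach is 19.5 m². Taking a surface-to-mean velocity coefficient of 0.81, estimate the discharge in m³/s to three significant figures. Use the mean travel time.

8.79 m³/s

t̄ = (72.5 + 73.0 + 87.3) / 3 = 77.6 s
v_surface = L / t̄ = 43.2 / 77.6 = 0.5567 m/s
v_mean = 0.81 × 0.5567 = 0.4509 m/s
Q = A × v_mean = 19.5 × 0.4509 = 8.793 m³/s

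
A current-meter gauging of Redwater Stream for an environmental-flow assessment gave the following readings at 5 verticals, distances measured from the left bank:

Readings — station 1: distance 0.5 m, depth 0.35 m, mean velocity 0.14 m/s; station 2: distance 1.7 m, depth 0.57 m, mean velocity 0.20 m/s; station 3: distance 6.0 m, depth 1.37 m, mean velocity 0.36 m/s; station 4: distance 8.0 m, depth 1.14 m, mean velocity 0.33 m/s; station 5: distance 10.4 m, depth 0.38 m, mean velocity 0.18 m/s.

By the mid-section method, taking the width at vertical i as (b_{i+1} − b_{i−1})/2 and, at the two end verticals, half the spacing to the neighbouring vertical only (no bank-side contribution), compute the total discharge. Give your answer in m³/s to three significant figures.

2.81 m³/s

w_1 = (1.7 − 0.5)/2 = 0.6 m; q_1 = 0.14 × 0.35 × 0.6 = 0.02940 m³/s
w_2 = (6.0 − 0.5)/2 = 2.75 m; q_2 = 0.20 × 0.57 × 2.75 = 0.3135 m³/s
w_3 = (8.0 − 1.7)/2 = 3.15 m; q_3 = 0.36 × 1.37 × 3.15 = 1.554 m³/s
w_4 = (10.4 − 6.0)/2 = 2.2 m; q_4 = 0.33 × 1.14 × 2.2 = 0.8276 m³/s
w_5 = (10.4 − 8.0)/2 = 1.2 m; q_5 = 0.18 × 0.38 × 1.2 = 0.08208 m³/s
Q = Σ qᵢ = 2.806 m³/s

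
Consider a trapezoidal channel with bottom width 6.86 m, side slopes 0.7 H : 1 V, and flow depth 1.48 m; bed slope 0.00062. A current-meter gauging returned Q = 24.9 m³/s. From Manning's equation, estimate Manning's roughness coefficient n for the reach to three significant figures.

A = (b + z·y)·y = (6.86 + 0.7×1.48)×1.48 = 11.69 m²
P = b + 2y√(1+z²) = 6.86 + 2×1.48×√(1+0.7²) = 10.47 m
R = A/P = 11.69/10.47 = 1.116 m
n = (1/Q)·A·R^(2/3)·S^(1/2) = (1/24.9) × 11.69 × 1.076 × 0.02490 = 0.01257

0.0126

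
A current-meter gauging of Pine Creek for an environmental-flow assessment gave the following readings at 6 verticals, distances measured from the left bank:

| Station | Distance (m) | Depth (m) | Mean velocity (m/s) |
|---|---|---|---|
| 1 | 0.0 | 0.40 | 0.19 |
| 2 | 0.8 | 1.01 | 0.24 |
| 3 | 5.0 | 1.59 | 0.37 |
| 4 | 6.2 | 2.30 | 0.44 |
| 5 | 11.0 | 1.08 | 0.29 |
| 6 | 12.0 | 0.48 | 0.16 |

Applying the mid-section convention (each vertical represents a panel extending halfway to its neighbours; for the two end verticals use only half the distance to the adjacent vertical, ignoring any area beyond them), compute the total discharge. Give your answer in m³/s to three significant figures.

6.21 m³/s

w_1 = (0.8 − 0.0)/2 = 0.4 m; q_1 = 0.19 × 0.40 × 0.4 = 0.03040 m³/s
w_2 = (5.0 − 0.0)/2 = 2.5 m; q_2 = 0.24 × 1.01 × 2.5 = 0.6060 m³/s
w_3 = (6.2 − 0.8)/2 = 2.7 m; q_3 = 0.37 × 1.59 × 2.7 = 1.588 m³/s
w_4 = (11.0 − 5.0)/2 = 3 m; q_4 = 0.44 × 2.30 × 3 = 3.036 m³/s
w_5 = (12.0 − 6.2)/2 = 2.9 m; q_5 = 0.29 × 1.08 × 2.9 = 0.9083 m³/s
w_6 = (12.0 − 11.0)/2 = 0.5 m; q_6 = 0.16 × 0.48 × 0.5 = 0.03840 m³/s
Q = Σ qᵢ = 6.207 m³/s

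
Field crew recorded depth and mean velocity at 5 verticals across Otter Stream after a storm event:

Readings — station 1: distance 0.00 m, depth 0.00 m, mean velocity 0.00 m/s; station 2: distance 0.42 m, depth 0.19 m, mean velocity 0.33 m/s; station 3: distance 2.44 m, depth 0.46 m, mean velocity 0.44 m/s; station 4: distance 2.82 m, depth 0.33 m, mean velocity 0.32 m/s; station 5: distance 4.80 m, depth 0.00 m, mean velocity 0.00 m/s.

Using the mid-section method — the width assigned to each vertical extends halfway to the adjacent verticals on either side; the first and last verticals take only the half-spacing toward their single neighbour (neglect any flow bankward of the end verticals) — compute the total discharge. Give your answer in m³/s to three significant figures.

w_2 = (2.44 − 0.00)/2 = 1.22 m; q_2 = 0.33 × 0.19 × 1.22 = 0.07649 m³/s
w_3 = (2.82 − 0.42)/2 = 1.2 m; q_3 = 0.44 × 0.46 × 1.2 = 0.2429 m³/s
w_4 = (4.80 − 2.44)/2 = 1.18 m; q_4 = 0.32 × 0.33 × 1.18 = 0.1246 m³/s
Stations 1, 5 contribute zero (depth or velocity is 0).
Q = Σ qᵢ = 0.4440 m³/s

0.444 m³/s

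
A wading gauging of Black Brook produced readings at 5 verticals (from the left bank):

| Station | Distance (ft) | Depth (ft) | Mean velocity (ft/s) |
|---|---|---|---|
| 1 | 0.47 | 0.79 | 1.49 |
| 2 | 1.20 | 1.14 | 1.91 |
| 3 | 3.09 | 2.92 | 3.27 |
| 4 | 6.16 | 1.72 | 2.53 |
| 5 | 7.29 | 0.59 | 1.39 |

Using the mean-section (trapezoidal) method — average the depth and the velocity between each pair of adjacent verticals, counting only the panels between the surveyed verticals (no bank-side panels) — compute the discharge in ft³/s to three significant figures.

34.3 ft³/s

Panel 1-2: Δb = 0.73 ft, d̄ = (0.79+1.14)/2 = 0.965, v̄ = (1.49+1.91)/2 = 1.7 → q = 0.73×0.965×1.7 = 1.198 ft³/s
Panel 2-3: Δb = 1.89 ft, d̄ = (1.14+2.92)/2 = 2.03, v̄ = (1.91+3.27)/2 = 2.59 → q = 1.89×2.03×2.59 = 9.937 ft³/s
Panel 3-4: Δb = 3.07 ft, d̄ = (2.92+1.72)/2 = 2.32, v̄ = (3.27+2.53)/2 = 2.9 → q = 3.07×2.32×2.9 = 20.65 ft³/s
Panel 4-5: Δb = 1.13 ft, d̄ = (1.72+0.59)/2 = 1.155, v̄ = (2.53+1.39)/2 = 1.96 → q = 1.13×1.155×1.96 = 2.558 ft³/s
Q = Σ q = 34.35 ft³/s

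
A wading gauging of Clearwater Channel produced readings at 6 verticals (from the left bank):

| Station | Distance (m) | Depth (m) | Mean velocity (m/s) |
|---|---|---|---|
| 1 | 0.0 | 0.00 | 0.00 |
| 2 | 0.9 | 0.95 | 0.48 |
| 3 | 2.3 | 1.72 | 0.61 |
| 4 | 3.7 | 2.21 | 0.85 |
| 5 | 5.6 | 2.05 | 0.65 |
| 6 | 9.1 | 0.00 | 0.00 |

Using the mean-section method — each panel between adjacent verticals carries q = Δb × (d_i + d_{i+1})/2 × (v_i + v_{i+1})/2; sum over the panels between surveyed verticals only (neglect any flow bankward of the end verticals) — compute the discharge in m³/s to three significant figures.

7.33 m³/s

Panel 1-2: Δb = 0.9 m, d̄ = (0.00+0.95)/2 = 0.475, v̄ = (0.00+0.48)/2 = 0.24 → q = 0.9×0.475×0.24 = 0.1026 m³/s
Panel 2-3: Δb = 1.4 m, d̄ = (0.95+1.72)/2 = 1.335, v̄ = (0.48+0.61)/2 = 0.545 → q = 1.4×1.335×0.545 = 1.019 m³/s
Panel 3-4: Δb = 1.4 m, d̄ = (1.72+2.21)/2 = 1.965, v̄ = (0.61+0.85)/2 = 0.73 → q = 1.4×1.965×0.73 = 2.008 m³/s
Panel 4-5: Δb = 1.9 m, d̄ = (2.21+2.05)/2 = 2.13, v̄ = (0.85+0.65)/2 = 0.75 → q = 1.9×2.13×0.75 = 3.035 m³/s
Panel 5-6: Δb = 3.5 m, d̄ = (2.05+0.00)/2 = 1.025, v̄ = (0.65+0.00)/2 = 0.325 → q = 3.5×1.025×0.325 = 1.166 m³/s
Q = Σ q = 7.331 m³/s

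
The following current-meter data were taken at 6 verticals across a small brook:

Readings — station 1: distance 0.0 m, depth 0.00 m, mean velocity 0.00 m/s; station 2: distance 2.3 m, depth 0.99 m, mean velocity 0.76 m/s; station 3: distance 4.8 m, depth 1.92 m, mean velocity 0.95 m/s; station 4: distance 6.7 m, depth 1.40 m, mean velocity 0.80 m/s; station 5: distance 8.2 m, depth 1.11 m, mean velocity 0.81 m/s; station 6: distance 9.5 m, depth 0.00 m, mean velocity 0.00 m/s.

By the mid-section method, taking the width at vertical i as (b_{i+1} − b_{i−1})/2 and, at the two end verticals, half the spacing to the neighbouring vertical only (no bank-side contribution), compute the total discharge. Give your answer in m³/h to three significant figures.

32300 m³/h

w_2 = (4.8 − 0.0)/2 = 2.4 m; q_2 = 0.76 × 0.99 × 2.4 = 1.806 m³/s
w_3 = (6.7 − 2.3)/2 = 2.2 m; q_3 = 0.95 × 1.92 × 2.2 = 4.013 m³/s
w_4 = (8.2 − 4.8)/2 = 1.7 m; q_4 = 0.80 × 1.40 × 1.7 = 1.904 m³/s
w_5 = (9.5 − 6.7)/2 = 1.4 m; q_5 = 0.81 × 1.11 × 1.4 = 1.259 m³/s
Stations 1, 6 contribute zero (depth or velocity is 0).
Q = Σ qᵢ = 8.981 m³/s
= 8.981 × 3600 = 32330 m³/h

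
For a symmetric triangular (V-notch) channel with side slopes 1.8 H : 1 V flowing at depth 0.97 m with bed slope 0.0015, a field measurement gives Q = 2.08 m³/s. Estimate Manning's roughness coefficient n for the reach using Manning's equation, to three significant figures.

0.0178

A = z·y² = 1.8×0.97² = 1.694 m²
P = 2y√(1+z²) = 2×0.97×√(1+1.8²) = 3.995 m
R = A/P = 1.694/3.995 = 0.4240 m
n = (1/Q)·A·R^(2/3)·S^(1/2) = (1/2.08) × 1.694 × 0.5644 × 0.03873 = 0.01780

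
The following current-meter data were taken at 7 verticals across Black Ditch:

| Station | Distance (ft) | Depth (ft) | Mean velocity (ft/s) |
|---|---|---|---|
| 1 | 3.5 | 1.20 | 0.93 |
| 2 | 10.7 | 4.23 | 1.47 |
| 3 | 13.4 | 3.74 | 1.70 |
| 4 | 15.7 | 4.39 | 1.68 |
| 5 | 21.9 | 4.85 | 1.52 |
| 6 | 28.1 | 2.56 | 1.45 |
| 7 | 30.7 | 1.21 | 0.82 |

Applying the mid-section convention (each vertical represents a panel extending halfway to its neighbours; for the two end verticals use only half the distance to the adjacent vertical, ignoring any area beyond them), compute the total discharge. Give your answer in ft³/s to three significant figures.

w_1 = (10.7 − 3.5)/2 = 3.6 ft; q_1 = 0.93 × 1.20 × 3.6 = 4.018 ft³/s
w_2 = (13.4 − 3.5)/2 = 4.95 ft; q_2 = 1.47 × 4.23 × 4.95 = 30.78 ft³/s
w_3 = (15.7 − 10.7)/2 = 2.5 ft; q_3 = 1.70 × 3.74 × 2.5 = 15.90 ft³/s
w_4 = (21.9 − 13.4)/2 = 4.25 ft; q_4 = 1.68 × 4.39 × 4.25 = 31.34 ft³/s
w_5 = (28.1 − 15.7)/2 = 6.2 ft; q_5 = 1.52 × 4.85 × 6.2 = 45.71 ft³/s
w_6 = (30.7 − 21.9)/2 = 4.4 ft; q_6 = 1.45 × 2.56 × 4.4 = 16.33 ft³/s
w_7 = (30.7 − 28.1)/2 = 1.3 ft; q_7 = 0.82 × 1.21 × 1.3 = 1.290 ft³/s
Q = Σ qᵢ = 145.4 ft³/s

145 ft³/s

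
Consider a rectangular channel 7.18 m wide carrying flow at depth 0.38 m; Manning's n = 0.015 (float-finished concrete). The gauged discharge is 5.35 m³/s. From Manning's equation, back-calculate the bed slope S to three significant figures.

A = b·y = 7.18 × 0.38 = 2.728 m²
P = b + 2y = 7.18 + 2×0.38 = 7.940 m
R = A/P = 2.728/7.940 = 0.3436 m
S = (Q·n / (1·A·R^(2/3)))² = (5.35×0.015 / (1×2.728×0.4906))² = 0.003594

0.00359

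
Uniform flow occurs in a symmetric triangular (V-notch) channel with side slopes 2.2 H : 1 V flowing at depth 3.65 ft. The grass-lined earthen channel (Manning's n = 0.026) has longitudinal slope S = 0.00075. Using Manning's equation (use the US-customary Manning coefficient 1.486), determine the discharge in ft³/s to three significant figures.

A = z·y² = 2.2×3.65² = 29.31 ft²
P = 2y√(1+z²) = 2×3.65×√(1+2.2²) = 17.64 ft
R = A/P = 29.31/17.64 = 1.661 ft
Q = (1.486/n)·A·R^(2/3)·S^(1/2) = (1.486/0.026) × 29.31 × 1.661^(2/3) × 0.00075^(1/2) = 64.35 ft³/s

64.4 ft³/s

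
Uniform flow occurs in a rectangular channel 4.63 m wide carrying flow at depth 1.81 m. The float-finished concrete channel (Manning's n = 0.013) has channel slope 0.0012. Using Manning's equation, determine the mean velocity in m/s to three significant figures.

2.69 m/s

A = b·y = 4.63 × 1.81 = 8.380 m²
P = b + 2y = 4.63 + 2×1.81 = 8.250 m
R = A/P = 8.380/8.250 = 1.016 m
Q = (1/n)·A·R^(2/3)·S^(1/2) = (1/0.013) × 8.380 × 1.016^(2/3) × 0.0012^(1/2) = 22.57 m³/s
V = Q/A = 22.57/8.380 = 2.693 m/s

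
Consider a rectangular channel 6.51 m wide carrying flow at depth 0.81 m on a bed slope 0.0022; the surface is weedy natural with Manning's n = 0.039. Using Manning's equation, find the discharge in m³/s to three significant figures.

4.75 m³/s

A = b·y = 6.51 × 0.81 = 5.273 m²
P = b + 2y = 6.51 + 2×0.81 = 8.130 m
R = A/P = 5.273/8.130 = 0.6486 m
Q = (1/n)·A·R^(2/3)·S^(1/2) = (1/0.039) × 5.273 × 0.6486^(2/3) × 0.0022^(1/2) = 4.752 m³/s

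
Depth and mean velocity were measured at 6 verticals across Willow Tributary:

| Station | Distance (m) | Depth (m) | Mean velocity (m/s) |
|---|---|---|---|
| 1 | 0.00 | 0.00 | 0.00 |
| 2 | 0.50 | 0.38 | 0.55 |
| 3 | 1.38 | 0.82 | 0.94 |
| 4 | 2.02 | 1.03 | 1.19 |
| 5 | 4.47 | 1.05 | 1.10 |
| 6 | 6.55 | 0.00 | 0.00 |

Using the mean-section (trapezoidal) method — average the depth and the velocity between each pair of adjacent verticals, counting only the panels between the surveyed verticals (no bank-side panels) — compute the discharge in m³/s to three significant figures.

Panel 1-2: Δb = 0.5 m, d̄ = (0.00+0.38)/2 = 0.19, v̄ = (0.00+0.55)/2 = 0.275 → q = 0.5×0.19×0.275 = 0.02613 m³/s
Panel 2-3: Δb = 0.88 m, d̄ = (0.38+0.82)/2 = 0.6, v̄ = (0.55+0.94)/2 = 0.745 → q = 0.88×0.6×0.745 = 0.3934 m³/s
Panel 3-4: Δb = 0.64 m, d̄ = (0.82+1.03)/2 = 0.925, v̄ = (0.94+1.19)/2 = 1.065 → q = 0.64×0.925×1.065 = 0.6305 m³/s
Panel 4-5: Δb = 2.45 m, d̄ = (1.03+1.05)/2 = 1.04, v̄ = (1.19+1.10)/2 = 1.145 → q = 2.45×1.04×1.145 = 2.917 m³/s
Panel 5-6: Δb = 2.08 m, d̄ = (1.05+0.00)/2 = 0.525, v̄ = (1.10+0.00)/2 = 0.55 → q = 2.08×0.525×0.55 = 0.6006 m³/s
Q = Σ q = 4.568 m³/s

4.57 m³/s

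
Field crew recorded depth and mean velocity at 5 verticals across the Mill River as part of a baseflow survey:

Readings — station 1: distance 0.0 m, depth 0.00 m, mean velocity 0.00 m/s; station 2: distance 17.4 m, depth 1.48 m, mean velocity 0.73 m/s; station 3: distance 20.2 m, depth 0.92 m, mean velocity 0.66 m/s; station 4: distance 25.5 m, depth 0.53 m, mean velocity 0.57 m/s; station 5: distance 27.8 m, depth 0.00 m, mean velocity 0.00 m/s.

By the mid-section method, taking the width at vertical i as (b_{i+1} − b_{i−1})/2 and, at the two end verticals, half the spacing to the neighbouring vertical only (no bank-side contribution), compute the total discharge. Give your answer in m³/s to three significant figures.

14.5 m³/s

w_2 = (20.2 − 0.0)/2 = 10.1 m; q_2 = 0.73 × 1.48 × 10.1 = 10.91 m³/s
w_3 = (25.5 − 17.4)/2 = 4.05 m; q_3 = 0.66 × 0.92 × 4.05 = 2.459 m³/s
w_4 = (27.8 − 20.2)/2 = 3.8 m; q_4 = 0.57 × 0.53 × 3.8 = 1.148 m³/s
Stations 1, 5 contribute zero (depth or velocity is 0).
Q = Σ qᵢ = 14.52 m³/s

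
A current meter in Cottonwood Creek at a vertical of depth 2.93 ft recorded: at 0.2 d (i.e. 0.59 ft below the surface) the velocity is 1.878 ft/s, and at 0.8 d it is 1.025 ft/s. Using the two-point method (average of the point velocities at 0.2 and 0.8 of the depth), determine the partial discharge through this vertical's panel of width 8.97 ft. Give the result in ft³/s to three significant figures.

v̄ = (1.878 + 1.025) / 2 = 1.452 ft/s
q = v̄ × d × w = 1.452 × 2.93 × 8.97 = 38.15 ft³/s

38.1 ft³/s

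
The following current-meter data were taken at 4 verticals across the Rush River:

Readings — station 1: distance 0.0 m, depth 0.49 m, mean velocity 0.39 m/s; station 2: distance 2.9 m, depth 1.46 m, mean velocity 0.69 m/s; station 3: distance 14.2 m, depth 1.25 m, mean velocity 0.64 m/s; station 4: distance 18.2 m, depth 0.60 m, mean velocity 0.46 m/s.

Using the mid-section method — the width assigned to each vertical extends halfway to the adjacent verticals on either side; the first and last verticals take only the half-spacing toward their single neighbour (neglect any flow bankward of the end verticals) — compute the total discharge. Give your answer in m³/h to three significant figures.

50800 m³/h

w_1 = (2.9 − 0.0)/2 = 1.45 m; q_1 = 0.39 × 0.49 × 1.45 = 0.2771 m³/s
w_2 = (14.2 − 0.0)/2 = 7.1 m; q_2 = 0.69 × 1.46 × 7.1 = 7.153 m³/s
w_3 = (18.2 − 2.9)/2 = 7.65 m; q_3 = 0.64 × 1.25 × 7.65 = 6.120 m³/s
w_4 = (18.2 − 14.2)/2 = 2 m; q_4 = 0.46 × 0.60 × 2 = 0.5520 m³/s
Q = Σ qᵢ = 14.10 m³/s
= 14.10 × 3600 = 50770 m³/h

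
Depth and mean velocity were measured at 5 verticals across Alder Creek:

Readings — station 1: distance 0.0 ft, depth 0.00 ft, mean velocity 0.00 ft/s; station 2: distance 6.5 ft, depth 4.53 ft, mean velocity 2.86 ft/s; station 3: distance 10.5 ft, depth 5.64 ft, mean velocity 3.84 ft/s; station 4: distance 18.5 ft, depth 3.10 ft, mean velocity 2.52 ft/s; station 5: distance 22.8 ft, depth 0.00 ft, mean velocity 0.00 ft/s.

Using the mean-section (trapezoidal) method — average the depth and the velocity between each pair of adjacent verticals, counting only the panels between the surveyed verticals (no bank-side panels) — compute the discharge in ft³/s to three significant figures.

209 ft³/s

Panel 1-2: Δb = 6.5 ft, d̄ = (0.00+4.53)/2 = 2.265, v̄ = (0.00+2.86)/2 = 1.43 → q = 6.5×2.265×1.43 = 21.05 ft³/s
Panel 2-3: Δb = 4 ft, d̄ = (4.53+5.64)/2 = 5.085, v̄ = (2.86+3.84)/2 = 3.35 → q = 4×5.085×3.35 = 68.14 ft³/s
Panel 3-4: Δb = 8 ft, d̄ = (5.64+3.10)/2 = 4.37, v̄ = (3.84+2.52)/2 = 3.18 → q = 8×4.37×3.18 = 111.2 ft³/s
Panel 4-5: Δb = 4.3 ft, d̄ = (3.10+0.00)/2 = 1.55, v̄ = (2.52+0.00)/2 = 1.26 → q = 4.3×1.55×1.26 = 8.398 ft³/s
Q = Σ q = 208.8 ft³/s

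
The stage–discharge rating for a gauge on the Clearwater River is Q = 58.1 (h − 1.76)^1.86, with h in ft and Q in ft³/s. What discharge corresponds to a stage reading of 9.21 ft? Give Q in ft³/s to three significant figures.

2430 ft³/s

Q = 58.1 × (9.21 − 1.76)^1.86 = 58.1 × 7.45^1.86 = 2434 ft³/s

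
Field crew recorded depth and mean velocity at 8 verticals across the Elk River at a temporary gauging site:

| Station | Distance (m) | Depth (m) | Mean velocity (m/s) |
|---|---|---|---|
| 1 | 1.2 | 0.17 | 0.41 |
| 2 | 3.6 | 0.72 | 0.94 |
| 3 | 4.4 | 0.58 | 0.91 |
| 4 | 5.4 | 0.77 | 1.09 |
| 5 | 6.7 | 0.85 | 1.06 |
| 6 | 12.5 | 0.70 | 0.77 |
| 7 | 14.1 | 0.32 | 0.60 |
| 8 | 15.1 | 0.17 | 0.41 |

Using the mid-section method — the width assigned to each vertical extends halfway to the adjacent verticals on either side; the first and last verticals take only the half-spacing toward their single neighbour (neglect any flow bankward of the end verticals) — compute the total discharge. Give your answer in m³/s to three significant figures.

w_1 = (3.6 − 1.2)/2 = 1.2 m; q_1 = 0.41 × 0.17 × 1.2 = 0.08364 m³/s
w_2 = (4.4 − 1.2)/2 = 1.6 m; q_2 = 0.94 × 0.72 × 1.6 = 1.083 m³/s
w_3 = (5.4 − 3.6)/2 = 0.9 m; q_3 = 0.91 × 0.58 × 0.9 = 0.4750 m³/s
w_4 = (6.7 − 4.4)/2 = 1.15 m; q_4 = 1.09 × 0.77 × 1.15 = 0.9652 m³/s
w_5 = (12.5 − 5.4)/2 = 3.55 m; q_5 = 1.06 × 0.85 × 3.55 = 3.199 m³/s
w_6 = (14.1 − 6.7)/2 = 3.7 m; q_6 = 0.77 × 0.70 × 3.7 = 1.994 m³/s
w_7 = (15.1 − 12.5)/2 = 1.3 m; q_7 = 0.60 × 0.32 × 1.3 = 0.2496 m³/s
w_8 = (15.1 − 14.1)/2 = 0.5 m; q_8 = 0.41 × 0.17 × 0.5 = 0.03485 m³/s
Q = Σ qᵢ = 8.084 m³/s

8.08 m³/s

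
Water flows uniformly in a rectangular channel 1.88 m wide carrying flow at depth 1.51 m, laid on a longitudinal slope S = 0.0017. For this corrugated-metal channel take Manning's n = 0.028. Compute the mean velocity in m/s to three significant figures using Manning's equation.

A = b·y = 1.88 × 1.51 = 2.839 m²
P = b + 2y = 1.88 + 2×1.51 = 4.900 m
R = A/P = 2.839/4.900 = 0.5793 m
Q = (1/n)·A·R^(2/3)·S^(1/2) = (1/0.028) × 2.839 × 0.5793^(2/3) × 0.0017^(1/2) = 2.905 m³/s
V = Q/A = 2.905/2.839 = 1.023 m/s

1.02 m/s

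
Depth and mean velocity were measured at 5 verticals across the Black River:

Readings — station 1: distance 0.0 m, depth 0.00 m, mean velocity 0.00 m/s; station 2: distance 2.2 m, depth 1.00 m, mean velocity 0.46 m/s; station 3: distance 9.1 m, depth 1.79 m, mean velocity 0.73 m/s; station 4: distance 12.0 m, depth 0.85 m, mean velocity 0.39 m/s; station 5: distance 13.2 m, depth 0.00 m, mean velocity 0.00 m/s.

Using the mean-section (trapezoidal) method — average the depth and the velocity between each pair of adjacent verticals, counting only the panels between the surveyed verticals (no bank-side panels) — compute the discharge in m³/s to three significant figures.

Panel 1-2: Δb = 2.2 m, d̄ = (0.00+1.00)/2 = 0.5, v̄ = (0.00+0.46)/2 = 0.23 → q = 2.2×0.5×0.23 = 0.2530 m³/s
Panel 2-3: Δb = 6.9 m, d̄ = (1.00+1.79)/2 = 1.395, v̄ = (0.46+0.73)/2 = 0.595 → q = 6.9×1.395×0.595 = 5.727 m³/s
Panel 3-4: Δb = 2.9 m, d̄ = (1.79+0.85)/2 = 1.32, v̄ = (0.73+0.39)/2 = 0.56 → q = 2.9×1.32×0.56 = 2.144 m³/s
Panel 4-5: Δb = 1.2 m, d̄ = (0.85+0.00)/2 = 0.425, v̄ = (0.39+0.00)/2 = 0.195 → q = 1.2×0.425×0.195 = 0.09945 m³/s
Q = Σ q = 8.223 m³/s

8.22 m³/s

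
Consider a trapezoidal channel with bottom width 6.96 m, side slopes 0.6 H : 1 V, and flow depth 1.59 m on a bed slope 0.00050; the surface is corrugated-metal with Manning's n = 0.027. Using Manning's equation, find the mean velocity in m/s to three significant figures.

A = (b + z·y)·y = (6.96 + 0.6×1.59)×1.59 = 12.58 m²
P = b + 2y√(1+z²) = 6.96 + 2×1.59×√(1+0.6²) = 10.67 m
R = A/P = 12.58/10.67 = 1.179 m
Q = (1/n)·A·R^(2/3)·S^(1/2) = (1/0.027) × 12.58 × 1.179^(2/3) × 0.00050^(1/2) = 11.63 m³/s
V = Q/A = 11.63/12.58 = 0.9245 m/s

0.925 m/s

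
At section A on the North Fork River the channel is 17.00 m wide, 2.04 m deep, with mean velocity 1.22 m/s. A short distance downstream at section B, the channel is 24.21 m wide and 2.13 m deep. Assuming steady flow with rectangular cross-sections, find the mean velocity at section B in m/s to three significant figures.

Q = A₁V₁ = (17.00×2.04) × 1.22 = 42.31 m³/s
A₂ = 24.21 × 2.13 = 51.57 m²
V₂ = Q/A₂ = 42.31/51.57 = 0.8205 m/s

0.820 m/s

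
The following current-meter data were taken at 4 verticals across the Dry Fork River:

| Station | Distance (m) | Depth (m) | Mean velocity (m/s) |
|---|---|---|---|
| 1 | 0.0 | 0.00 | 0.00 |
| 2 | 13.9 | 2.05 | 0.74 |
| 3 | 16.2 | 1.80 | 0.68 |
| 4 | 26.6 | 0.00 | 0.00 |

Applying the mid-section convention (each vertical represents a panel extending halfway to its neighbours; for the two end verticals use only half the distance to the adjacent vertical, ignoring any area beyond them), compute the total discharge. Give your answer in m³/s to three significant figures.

w_2 = (16.2 − 0.0)/2 = 8.1 m; q_2 = 0.74 × 2.05 × 8.1 = 12.29 m³/s
w_3 = (26.6 − 13.9)/2 = 6.35 m; q_3 = 0.68 × 1.80 × 6.35 = 7.772 m³/s
Stations 1, 4 contribute zero (depth or velocity is 0).
Q = Σ qᵢ = 20.06 m³/s

20.1 m³/s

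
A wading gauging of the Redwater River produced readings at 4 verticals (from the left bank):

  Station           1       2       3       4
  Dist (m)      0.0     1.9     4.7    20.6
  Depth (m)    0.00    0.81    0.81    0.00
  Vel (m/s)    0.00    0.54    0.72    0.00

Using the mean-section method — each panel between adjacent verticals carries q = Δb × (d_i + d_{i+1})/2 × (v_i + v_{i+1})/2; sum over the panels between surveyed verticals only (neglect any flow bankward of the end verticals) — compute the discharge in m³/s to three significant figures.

Panel 1-2: Δb = 1.9 m, d̄ = (0.00+0.81)/2 = 0.405, v̄ = (0.00+0.54)/2 = 0.27 → q = 1.9×0.405×0.27 = 0.2078 m³/s
Panel 2-3: Δb = 2.8 m, d̄ = (0.81+0.81)/2 = 0.81, v̄ = (0.54+0.72)/2 = 0.63 → q = 2.8×0.81×0.63 = 1.429 m³/s
Panel 3-4: Δb = 15.9 m, d̄ = (0.81+0.00)/2 = 0.405, v̄ = (0.72+0.00)/2 = 0.36 → q = 15.9×0.405×0.36 = 2.318 m³/s
Q = Σ q = 3.955 m³/s

3.95 m³/s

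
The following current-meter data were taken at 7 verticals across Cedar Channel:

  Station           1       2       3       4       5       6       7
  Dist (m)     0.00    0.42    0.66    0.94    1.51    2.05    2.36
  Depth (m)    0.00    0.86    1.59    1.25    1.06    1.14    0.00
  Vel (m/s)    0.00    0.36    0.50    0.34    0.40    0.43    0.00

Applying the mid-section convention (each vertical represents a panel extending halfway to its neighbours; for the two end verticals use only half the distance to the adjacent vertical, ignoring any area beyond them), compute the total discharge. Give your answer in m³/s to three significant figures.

0.933 m³/s

w_2 = (0.66 − 0.00)/2 = 0.33 m; q_2 = 0.36 × 0.86 × 0.33 = 0.1022 m³/s
w_3 = (0.94 − 0.42)/2 = 0.26 m; q_3 = 0.50 × 1.59 × 0.26 = 0.2067 m³/s
w_4 = (1.51 − 0.66)/2 = 0.425 m; q_4 = 0.34 × 1.25 × 0.425 = 0.1806 m³/s
w_5 = (2.05 − 0.94)/2 = 0.555 m; q_5 = 0.40 × 1.06 × 0.555 = 0.2353 m³/s
w_6 = (2.36 − 1.51)/2 = 0.425 m; q_6 = 0.43 × 1.14 × 0.425 = 0.2083 m³/s
Stations 1, 7 contribute zero (depth or velocity is 0).
Q = Σ qᵢ = 0.9331 m³/s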